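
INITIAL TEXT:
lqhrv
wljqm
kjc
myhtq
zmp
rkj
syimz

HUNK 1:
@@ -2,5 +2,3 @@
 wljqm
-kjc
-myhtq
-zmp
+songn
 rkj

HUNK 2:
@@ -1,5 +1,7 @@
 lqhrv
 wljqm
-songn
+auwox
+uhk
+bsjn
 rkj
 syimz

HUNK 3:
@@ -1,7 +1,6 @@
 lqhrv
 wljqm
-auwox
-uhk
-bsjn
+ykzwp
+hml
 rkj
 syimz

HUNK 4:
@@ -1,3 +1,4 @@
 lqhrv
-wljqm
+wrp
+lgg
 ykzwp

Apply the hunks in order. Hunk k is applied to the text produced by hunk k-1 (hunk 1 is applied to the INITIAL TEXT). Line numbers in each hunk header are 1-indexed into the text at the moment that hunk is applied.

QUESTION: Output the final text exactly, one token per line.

Hunk 1: at line 2 remove [kjc,myhtq,zmp] add [songn] -> 5 lines: lqhrv wljqm songn rkj syimz
Hunk 2: at line 1 remove [songn] add [auwox,uhk,bsjn] -> 7 lines: lqhrv wljqm auwox uhk bsjn rkj syimz
Hunk 3: at line 1 remove [auwox,uhk,bsjn] add [ykzwp,hml] -> 6 lines: lqhrv wljqm ykzwp hml rkj syimz
Hunk 4: at line 1 remove [wljqm] add [wrp,lgg] -> 7 lines: lqhrv wrp lgg ykzwp hml rkj syimz

Answer: lqhrv
wrp
lgg
ykzwp
hml
rkj
syimz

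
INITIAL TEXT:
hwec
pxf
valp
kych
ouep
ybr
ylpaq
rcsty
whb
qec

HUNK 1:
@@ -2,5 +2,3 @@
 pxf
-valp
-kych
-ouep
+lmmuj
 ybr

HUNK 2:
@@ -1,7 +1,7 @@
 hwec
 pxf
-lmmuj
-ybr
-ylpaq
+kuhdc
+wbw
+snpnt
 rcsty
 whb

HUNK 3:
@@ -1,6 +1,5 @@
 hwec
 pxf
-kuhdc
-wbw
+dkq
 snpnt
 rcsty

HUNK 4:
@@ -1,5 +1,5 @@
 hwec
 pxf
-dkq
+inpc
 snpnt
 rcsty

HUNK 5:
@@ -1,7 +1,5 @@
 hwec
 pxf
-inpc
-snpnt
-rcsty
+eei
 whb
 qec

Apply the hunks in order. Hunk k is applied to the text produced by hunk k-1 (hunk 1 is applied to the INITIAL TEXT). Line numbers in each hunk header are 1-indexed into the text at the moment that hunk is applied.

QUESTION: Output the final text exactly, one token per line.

Answer: hwec
pxf
eei
whb
qec

Derivation:
Hunk 1: at line 2 remove [valp,kych,ouep] add [lmmuj] -> 8 lines: hwec pxf lmmuj ybr ylpaq rcsty whb qec
Hunk 2: at line 1 remove [lmmuj,ybr,ylpaq] add [kuhdc,wbw,snpnt] -> 8 lines: hwec pxf kuhdc wbw snpnt rcsty whb qec
Hunk 3: at line 1 remove [kuhdc,wbw] add [dkq] -> 7 lines: hwec pxf dkq snpnt rcsty whb qec
Hunk 4: at line 1 remove [dkq] add [inpc] -> 7 lines: hwec pxf inpc snpnt rcsty whb qec
Hunk 5: at line 1 remove [inpc,snpnt,rcsty] add [eei] -> 5 lines: hwec pxf eei whb qec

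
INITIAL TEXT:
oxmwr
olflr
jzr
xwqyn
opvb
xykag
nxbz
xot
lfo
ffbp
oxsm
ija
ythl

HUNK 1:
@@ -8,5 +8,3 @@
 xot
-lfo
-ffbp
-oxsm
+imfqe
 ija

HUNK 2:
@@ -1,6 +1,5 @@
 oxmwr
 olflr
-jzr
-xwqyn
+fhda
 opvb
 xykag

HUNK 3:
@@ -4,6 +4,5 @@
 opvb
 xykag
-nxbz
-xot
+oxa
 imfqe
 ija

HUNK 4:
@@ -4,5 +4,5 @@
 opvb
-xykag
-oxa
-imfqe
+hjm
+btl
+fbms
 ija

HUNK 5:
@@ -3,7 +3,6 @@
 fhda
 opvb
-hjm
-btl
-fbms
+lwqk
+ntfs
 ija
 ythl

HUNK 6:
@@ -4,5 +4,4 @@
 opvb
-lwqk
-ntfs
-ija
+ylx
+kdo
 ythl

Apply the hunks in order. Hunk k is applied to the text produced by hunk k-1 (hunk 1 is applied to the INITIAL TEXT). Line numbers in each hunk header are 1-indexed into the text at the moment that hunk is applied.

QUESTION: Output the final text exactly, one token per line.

Answer: oxmwr
olflr
fhda
opvb
ylx
kdo
ythl

Derivation:
Hunk 1: at line 8 remove [lfo,ffbp,oxsm] add [imfqe] -> 11 lines: oxmwr olflr jzr xwqyn opvb xykag nxbz xot imfqe ija ythl
Hunk 2: at line 1 remove [jzr,xwqyn] add [fhda] -> 10 lines: oxmwr olflr fhda opvb xykag nxbz xot imfqe ija ythl
Hunk 3: at line 4 remove [nxbz,xot] add [oxa] -> 9 lines: oxmwr olflr fhda opvb xykag oxa imfqe ija ythl
Hunk 4: at line 4 remove [xykag,oxa,imfqe] add [hjm,btl,fbms] -> 9 lines: oxmwr olflr fhda opvb hjm btl fbms ija ythl
Hunk 5: at line 3 remove [hjm,btl,fbms] add [lwqk,ntfs] -> 8 lines: oxmwr olflr fhda opvb lwqk ntfs ija ythl
Hunk 6: at line 4 remove [lwqk,ntfs,ija] add [ylx,kdo] -> 7 lines: oxmwr olflr fhda opvb ylx kdo ythl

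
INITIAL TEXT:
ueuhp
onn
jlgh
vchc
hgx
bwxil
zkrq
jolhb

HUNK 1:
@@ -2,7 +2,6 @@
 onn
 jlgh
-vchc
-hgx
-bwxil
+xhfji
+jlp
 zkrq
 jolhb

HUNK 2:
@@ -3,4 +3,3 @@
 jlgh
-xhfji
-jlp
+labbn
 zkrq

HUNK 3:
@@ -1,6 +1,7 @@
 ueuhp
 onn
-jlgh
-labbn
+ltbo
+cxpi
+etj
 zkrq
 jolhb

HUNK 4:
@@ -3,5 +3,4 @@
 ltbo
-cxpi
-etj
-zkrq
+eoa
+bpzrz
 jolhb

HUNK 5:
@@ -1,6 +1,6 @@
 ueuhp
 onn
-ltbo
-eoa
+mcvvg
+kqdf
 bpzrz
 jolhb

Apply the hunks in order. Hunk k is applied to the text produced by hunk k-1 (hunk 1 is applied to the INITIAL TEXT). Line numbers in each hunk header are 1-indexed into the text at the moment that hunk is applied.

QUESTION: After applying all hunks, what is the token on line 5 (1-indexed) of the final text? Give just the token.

Hunk 1: at line 2 remove [vchc,hgx,bwxil] add [xhfji,jlp] -> 7 lines: ueuhp onn jlgh xhfji jlp zkrq jolhb
Hunk 2: at line 3 remove [xhfji,jlp] add [labbn] -> 6 lines: ueuhp onn jlgh labbn zkrq jolhb
Hunk 3: at line 1 remove [jlgh,labbn] add [ltbo,cxpi,etj] -> 7 lines: ueuhp onn ltbo cxpi etj zkrq jolhb
Hunk 4: at line 3 remove [cxpi,etj,zkrq] add [eoa,bpzrz] -> 6 lines: ueuhp onn ltbo eoa bpzrz jolhb
Hunk 5: at line 1 remove [ltbo,eoa] add [mcvvg,kqdf] -> 6 lines: ueuhp onn mcvvg kqdf bpzrz jolhb
Final line 5: bpzrz

Answer: bpzrz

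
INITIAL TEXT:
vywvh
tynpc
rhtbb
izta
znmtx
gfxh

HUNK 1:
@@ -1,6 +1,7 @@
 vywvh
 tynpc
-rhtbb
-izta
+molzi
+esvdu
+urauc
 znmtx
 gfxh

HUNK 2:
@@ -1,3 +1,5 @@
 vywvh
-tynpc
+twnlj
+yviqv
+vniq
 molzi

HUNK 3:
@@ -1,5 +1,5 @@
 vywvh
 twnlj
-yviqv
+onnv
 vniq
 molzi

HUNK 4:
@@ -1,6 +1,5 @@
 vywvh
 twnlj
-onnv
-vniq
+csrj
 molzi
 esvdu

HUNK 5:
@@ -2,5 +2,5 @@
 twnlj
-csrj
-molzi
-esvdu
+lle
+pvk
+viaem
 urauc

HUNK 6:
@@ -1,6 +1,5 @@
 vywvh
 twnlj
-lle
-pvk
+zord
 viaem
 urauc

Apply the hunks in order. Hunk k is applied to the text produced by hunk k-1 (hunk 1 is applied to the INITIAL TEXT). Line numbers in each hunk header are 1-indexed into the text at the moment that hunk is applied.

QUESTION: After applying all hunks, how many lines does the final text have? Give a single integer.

Hunk 1: at line 1 remove [rhtbb,izta] add [molzi,esvdu,urauc] -> 7 lines: vywvh tynpc molzi esvdu urauc znmtx gfxh
Hunk 2: at line 1 remove [tynpc] add [twnlj,yviqv,vniq] -> 9 lines: vywvh twnlj yviqv vniq molzi esvdu urauc znmtx gfxh
Hunk 3: at line 1 remove [yviqv] add [onnv] -> 9 lines: vywvh twnlj onnv vniq molzi esvdu urauc znmtx gfxh
Hunk 4: at line 1 remove [onnv,vniq] add [csrj] -> 8 lines: vywvh twnlj csrj molzi esvdu urauc znmtx gfxh
Hunk 5: at line 2 remove [csrj,molzi,esvdu] add [lle,pvk,viaem] -> 8 lines: vywvh twnlj lle pvk viaem urauc znmtx gfxh
Hunk 6: at line 1 remove [lle,pvk] add [zord] -> 7 lines: vywvh twnlj zord viaem urauc znmtx gfxh
Final line count: 7

Answer: 7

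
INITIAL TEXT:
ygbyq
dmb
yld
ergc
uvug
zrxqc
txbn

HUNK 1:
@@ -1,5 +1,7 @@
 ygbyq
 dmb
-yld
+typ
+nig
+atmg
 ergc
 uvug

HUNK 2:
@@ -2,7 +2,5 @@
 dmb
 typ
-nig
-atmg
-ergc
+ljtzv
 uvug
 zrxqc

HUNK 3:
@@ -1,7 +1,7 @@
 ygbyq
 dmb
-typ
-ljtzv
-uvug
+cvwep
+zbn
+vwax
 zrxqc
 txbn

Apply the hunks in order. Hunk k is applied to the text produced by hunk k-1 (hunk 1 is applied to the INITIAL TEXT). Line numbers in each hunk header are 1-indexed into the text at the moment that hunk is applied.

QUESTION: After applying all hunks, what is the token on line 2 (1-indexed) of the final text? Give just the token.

Hunk 1: at line 1 remove [yld] add [typ,nig,atmg] -> 9 lines: ygbyq dmb typ nig atmg ergc uvug zrxqc txbn
Hunk 2: at line 2 remove [nig,atmg,ergc] add [ljtzv] -> 7 lines: ygbyq dmb typ ljtzv uvug zrxqc txbn
Hunk 3: at line 1 remove [typ,ljtzv,uvug] add [cvwep,zbn,vwax] -> 7 lines: ygbyq dmb cvwep zbn vwax zrxqc txbn
Final line 2: dmb

Answer: dmb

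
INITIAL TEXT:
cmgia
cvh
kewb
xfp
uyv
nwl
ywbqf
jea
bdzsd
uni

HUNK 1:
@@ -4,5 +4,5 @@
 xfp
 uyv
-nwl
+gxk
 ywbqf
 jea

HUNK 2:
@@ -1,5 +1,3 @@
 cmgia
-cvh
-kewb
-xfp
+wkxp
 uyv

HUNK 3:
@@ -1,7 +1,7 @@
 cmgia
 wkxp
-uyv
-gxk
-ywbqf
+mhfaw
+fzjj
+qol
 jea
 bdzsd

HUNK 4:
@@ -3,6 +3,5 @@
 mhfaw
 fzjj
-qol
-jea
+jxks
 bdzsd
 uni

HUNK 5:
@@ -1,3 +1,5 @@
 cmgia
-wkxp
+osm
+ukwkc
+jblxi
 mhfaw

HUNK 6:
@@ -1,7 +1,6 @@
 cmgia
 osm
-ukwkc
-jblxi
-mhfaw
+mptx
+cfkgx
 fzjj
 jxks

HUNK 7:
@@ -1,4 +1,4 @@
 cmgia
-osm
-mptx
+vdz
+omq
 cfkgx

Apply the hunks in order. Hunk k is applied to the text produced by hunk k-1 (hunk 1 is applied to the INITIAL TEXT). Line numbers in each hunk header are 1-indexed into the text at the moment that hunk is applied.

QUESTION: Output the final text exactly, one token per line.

Answer: cmgia
vdz
omq
cfkgx
fzjj
jxks
bdzsd
uni

Derivation:
Hunk 1: at line 4 remove [nwl] add [gxk] -> 10 lines: cmgia cvh kewb xfp uyv gxk ywbqf jea bdzsd uni
Hunk 2: at line 1 remove [cvh,kewb,xfp] add [wkxp] -> 8 lines: cmgia wkxp uyv gxk ywbqf jea bdzsd uni
Hunk 3: at line 1 remove [uyv,gxk,ywbqf] add [mhfaw,fzjj,qol] -> 8 lines: cmgia wkxp mhfaw fzjj qol jea bdzsd uni
Hunk 4: at line 3 remove [qol,jea] add [jxks] -> 7 lines: cmgia wkxp mhfaw fzjj jxks bdzsd uni
Hunk 5: at line 1 remove [wkxp] add [osm,ukwkc,jblxi] -> 9 lines: cmgia osm ukwkc jblxi mhfaw fzjj jxks bdzsd uni
Hunk 6: at line 1 remove [ukwkc,jblxi,mhfaw] add [mptx,cfkgx] -> 8 lines: cmgia osm mptx cfkgx fzjj jxks bdzsd uni
Hunk 7: at line 1 remove [osm,mptx] add [vdz,omq] -> 8 lines: cmgia vdz omq cfkgx fzjj jxks bdzsd uni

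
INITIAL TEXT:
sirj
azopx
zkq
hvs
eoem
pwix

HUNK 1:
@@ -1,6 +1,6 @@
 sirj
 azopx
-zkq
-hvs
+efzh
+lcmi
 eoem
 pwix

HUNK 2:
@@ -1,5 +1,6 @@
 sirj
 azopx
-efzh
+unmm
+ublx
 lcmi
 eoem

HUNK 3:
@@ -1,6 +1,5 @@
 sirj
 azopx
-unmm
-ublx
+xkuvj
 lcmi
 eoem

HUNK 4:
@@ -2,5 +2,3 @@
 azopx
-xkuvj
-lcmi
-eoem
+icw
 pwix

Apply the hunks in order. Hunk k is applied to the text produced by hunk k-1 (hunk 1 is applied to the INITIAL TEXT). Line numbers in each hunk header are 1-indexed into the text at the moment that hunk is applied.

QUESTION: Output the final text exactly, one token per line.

Hunk 1: at line 1 remove [zkq,hvs] add [efzh,lcmi] -> 6 lines: sirj azopx efzh lcmi eoem pwix
Hunk 2: at line 1 remove [efzh] add [unmm,ublx] -> 7 lines: sirj azopx unmm ublx lcmi eoem pwix
Hunk 3: at line 1 remove [unmm,ublx] add [xkuvj] -> 6 lines: sirj azopx xkuvj lcmi eoem pwix
Hunk 4: at line 2 remove [xkuvj,lcmi,eoem] add [icw] -> 4 lines: sirj azopx icw pwix

Answer: sirj
azopx
icw
pwix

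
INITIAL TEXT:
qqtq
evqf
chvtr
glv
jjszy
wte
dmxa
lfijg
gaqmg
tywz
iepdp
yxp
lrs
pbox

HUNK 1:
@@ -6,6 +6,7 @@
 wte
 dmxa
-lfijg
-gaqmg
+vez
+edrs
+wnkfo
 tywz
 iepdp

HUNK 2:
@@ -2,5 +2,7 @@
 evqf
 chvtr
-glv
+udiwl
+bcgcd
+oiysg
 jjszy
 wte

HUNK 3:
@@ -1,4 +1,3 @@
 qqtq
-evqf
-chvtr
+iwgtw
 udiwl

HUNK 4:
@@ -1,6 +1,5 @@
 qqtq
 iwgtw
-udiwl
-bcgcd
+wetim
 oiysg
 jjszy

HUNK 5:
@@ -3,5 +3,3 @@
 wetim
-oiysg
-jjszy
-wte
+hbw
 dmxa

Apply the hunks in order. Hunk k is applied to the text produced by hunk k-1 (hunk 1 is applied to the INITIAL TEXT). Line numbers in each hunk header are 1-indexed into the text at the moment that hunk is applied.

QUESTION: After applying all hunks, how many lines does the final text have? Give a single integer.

Answer: 13

Derivation:
Hunk 1: at line 6 remove [lfijg,gaqmg] add [vez,edrs,wnkfo] -> 15 lines: qqtq evqf chvtr glv jjszy wte dmxa vez edrs wnkfo tywz iepdp yxp lrs pbox
Hunk 2: at line 2 remove [glv] add [udiwl,bcgcd,oiysg] -> 17 lines: qqtq evqf chvtr udiwl bcgcd oiysg jjszy wte dmxa vez edrs wnkfo tywz iepdp yxp lrs pbox
Hunk 3: at line 1 remove [evqf,chvtr] add [iwgtw] -> 16 lines: qqtq iwgtw udiwl bcgcd oiysg jjszy wte dmxa vez edrs wnkfo tywz iepdp yxp lrs pbox
Hunk 4: at line 1 remove [udiwl,bcgcd] add [wetim] -> 15 lines: qqtq iwgtw wetim oiysg jjszy wte dmxa vez edrs wnkfo tywz iepdp yxp lrs pbox
Hunk 5: at line 3 remove [oiysg,jjszy,wte] add [hbw] -> 13 lines: qqtq iwgtw wetim hbw dmxa vez edrs wnkfo tywz iepdp yxp lrs pbox
Final line count: 13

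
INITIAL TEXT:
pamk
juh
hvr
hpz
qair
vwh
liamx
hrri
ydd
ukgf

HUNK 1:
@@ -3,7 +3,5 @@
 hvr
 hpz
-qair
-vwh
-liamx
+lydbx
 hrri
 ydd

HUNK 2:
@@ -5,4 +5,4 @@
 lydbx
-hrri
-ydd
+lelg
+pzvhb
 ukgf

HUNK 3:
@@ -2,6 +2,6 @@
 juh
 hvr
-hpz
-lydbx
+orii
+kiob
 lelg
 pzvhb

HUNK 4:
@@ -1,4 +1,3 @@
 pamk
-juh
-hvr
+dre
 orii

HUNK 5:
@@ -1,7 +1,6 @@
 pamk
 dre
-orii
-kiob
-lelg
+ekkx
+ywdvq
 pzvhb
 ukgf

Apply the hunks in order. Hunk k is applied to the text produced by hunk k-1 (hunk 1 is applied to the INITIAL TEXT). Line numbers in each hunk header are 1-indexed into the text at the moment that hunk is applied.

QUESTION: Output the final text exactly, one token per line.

Hunk 1: at line 3 remove [qair,vwh,liamx] add [lydbx] -> 8 lines: pamk juh hvr hpz lydbx hrri ydd ukgf
Hunk 2: at line 5 remove [hrri,ydd] add [lelg,pzvhb] -> 8 lines: pamk juh hvr hpz lydbx lelg pzvhb ukgf
Hunk 3: at line 2 remove [hpz,lydbx] add [orii,kiob] -> 8 lines: pamk juh hvr orii kiob lelg pzvhb ukgf
Hunk 4: at line 1 remove [juh,hvr] add [dre] -> 7 lines: pamk dre orii kiob lelg pzvhb ukgf
Hunk 5: at line 1 remove [orii,kiob,lelg] add [ekkx,ywdvq] -> 6 lines: pamk dre ekkx ywdvq pzvhb ukgf

Answer: pamk
dre
ekkx
ywdvq
pzvhb
ukgf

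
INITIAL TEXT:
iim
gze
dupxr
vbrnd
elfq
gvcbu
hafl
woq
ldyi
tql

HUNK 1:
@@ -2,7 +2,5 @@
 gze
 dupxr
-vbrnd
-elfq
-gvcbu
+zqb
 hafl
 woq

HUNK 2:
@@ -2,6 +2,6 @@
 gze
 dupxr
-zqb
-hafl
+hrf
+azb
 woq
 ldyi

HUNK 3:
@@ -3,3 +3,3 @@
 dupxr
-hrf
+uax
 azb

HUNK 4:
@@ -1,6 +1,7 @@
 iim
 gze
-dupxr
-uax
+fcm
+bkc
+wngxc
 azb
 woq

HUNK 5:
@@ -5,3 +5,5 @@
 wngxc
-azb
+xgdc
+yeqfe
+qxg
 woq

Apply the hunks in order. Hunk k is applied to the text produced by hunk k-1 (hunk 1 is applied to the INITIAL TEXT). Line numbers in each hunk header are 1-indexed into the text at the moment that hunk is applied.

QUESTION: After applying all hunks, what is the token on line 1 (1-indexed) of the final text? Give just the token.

Answer: iim

Derivation:
Hunk 1: at line 2 remove [vbrnd,elfq,gvcbu] add [zqb] -> 8 lines: iim gze dupxr zqb hafl woq ldyi tql
Hunk 2: at line 2 remove [zqb,hafl] add [hrf,azb] -> 8 lines: iim gze dupxr hrf azb woq ldyi tql
Hunk 3: at line 3 remove [hrf] add [uax] -> 8 lines: iim gze dupxr uax azb woq ldyi tql
Hunk 4: at line 1 remove [dupxr,uax] add [fcm,bkc,wngxc] -> 9 lines: iim gze fcm bkc wngxc azb woq ldyi tql
Hunk 5: at line 5 remove [azb] add [xgdc,yeqfe,qxg] -> 11 lines: iim gze fcm bkc wngxc xgdc yeqfe qxg woq ldyi tql
Final line 1: iim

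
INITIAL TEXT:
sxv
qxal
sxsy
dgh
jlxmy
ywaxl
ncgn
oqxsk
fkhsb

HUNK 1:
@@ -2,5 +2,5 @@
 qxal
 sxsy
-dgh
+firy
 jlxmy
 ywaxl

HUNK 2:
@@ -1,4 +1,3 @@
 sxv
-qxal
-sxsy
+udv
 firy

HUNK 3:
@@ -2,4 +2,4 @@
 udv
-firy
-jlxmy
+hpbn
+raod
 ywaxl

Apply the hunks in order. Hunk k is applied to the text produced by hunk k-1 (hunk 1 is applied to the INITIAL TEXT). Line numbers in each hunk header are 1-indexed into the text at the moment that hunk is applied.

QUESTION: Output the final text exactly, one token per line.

Hunk 1: at line 2 remove [dgh] add [firy] -> 9 lines: sxv qxal sxsy firy jlxmy ywaxl ncgn oqxsk fkhsb
Hunk 2: at line 1 remove [qxal,sxsy] add [udv] -> 8 lines: sxv udv firy jlxmy ywaxl ncgn oqxsk fkhsb
Hunk 3: at line 2 remove [firy,jlxmy] add [hpbn,raod] -> 8 lines: sxv udv hpbn raod ywaxl ncgn oqxsk fkhsb

Answer: sxv
udv
hpbn
raod
ywaxl
ncgn
oqxsk
fkhsb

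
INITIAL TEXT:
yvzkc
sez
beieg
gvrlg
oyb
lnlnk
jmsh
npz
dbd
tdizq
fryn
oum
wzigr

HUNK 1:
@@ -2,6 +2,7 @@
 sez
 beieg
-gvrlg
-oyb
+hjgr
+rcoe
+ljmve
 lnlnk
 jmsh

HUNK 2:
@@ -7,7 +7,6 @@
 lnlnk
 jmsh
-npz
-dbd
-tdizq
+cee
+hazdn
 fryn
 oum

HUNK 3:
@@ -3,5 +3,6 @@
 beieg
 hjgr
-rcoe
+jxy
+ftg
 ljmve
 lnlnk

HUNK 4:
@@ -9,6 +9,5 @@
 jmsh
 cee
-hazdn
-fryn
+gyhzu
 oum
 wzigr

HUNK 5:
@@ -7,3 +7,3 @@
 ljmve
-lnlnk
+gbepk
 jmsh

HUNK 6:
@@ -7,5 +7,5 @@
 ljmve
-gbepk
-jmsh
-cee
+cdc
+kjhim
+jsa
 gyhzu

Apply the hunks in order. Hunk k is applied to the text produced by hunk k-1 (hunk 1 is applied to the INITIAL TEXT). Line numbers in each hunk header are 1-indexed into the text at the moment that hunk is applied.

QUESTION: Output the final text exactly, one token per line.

Hunk 1: at line 2 remove [gvrlg,oyb] add [hjgr,rcoe,ljmve] -> 14 lines: yvzkc sez beieg hjgr rcoe ljmve lnlnk jmsh npz dbd tdizq fryn oum wzigr
Hunk 2: at line 7 remove [npz,dbd,tdizq] add [cee,hazdn] -> 13 lines: yvzkc sez beieg hjgr rcoe ljmve lnlnk jmsh cee hazdn fryn oum wzigr
Hunk 3: at line 3 remove [rcoe] add [jxy,ftg] -> 14 lines: yvzkc sez beieg hjgr jxy ftg ljmve lnlnk jmsh cee hazdn fryn oum wzigr
Hunk 4: at line 9 remove [hazdn,fryn] add [gyhzu] -> 13 lines: yvzkc sez beieg hjgr jxy ftg ljmve lnlnk jmsh cee gyhzu oum wzigr
Hunk 5: at line 7 remove [lnlnk] add [gbepk] -> 13 lines: yvzkc sez beieg hjgr jxy ftg ljmve gbepk jmsh cee gyhzu oum wzigr
Hunk 6: at line 7 remove [gbepk,jmsh,cee] add [cdc,kjhim,jsa] -> 13 lines: yvzkc sez beieg hjgr jxy ftg ljmve cdc kjhim jsa gyhzu oum wzigr

Answer: yvzkc
sez
beieg
hjgr
jxy
ftg
ljmve
cdc
kjhim
jsa
gyhzu
oum
wzigr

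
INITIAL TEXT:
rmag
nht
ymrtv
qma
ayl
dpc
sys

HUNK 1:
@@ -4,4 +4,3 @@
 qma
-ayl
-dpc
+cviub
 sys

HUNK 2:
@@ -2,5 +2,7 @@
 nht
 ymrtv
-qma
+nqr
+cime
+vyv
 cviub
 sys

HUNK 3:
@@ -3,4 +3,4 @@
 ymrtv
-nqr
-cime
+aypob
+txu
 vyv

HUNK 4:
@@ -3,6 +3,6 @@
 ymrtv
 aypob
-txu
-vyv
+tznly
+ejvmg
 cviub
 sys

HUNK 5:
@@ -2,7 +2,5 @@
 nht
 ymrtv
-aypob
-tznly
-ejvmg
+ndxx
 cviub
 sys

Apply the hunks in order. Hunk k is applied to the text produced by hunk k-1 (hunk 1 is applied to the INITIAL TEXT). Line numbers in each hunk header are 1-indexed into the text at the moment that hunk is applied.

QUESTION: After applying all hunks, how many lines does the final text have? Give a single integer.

Hunk 1: at line 4 remove [ayl,dpc] add [cviub] -> 6 lines: rmag nht ymrtv qma cviub sys
Hunk 2: at line 2 remove [qma] add [nqr,cime,vyv] -> 8 lines: rmag nht ymrtv nqr cime vyv cviub sys
Hunk 3: at line 3 remove [nqr,cime] add [aypob,txu] -> 8 lines: rmag nht ymrtv aypob txu vyv cviub sys
Hunk 4: at line 3 remove [txu,vyv] add [tznly,ejvmg] -> 8 lines: rmag nht ymrtv aypob tznly ejvmg cviub sys
Hunk 5: at line 2 remove [aypob,tznly,ejvmg] add [ndxx] -> 6 lines: rmag nht ymrtv ndxx cviub sys
Final line count: 6

Answer: 6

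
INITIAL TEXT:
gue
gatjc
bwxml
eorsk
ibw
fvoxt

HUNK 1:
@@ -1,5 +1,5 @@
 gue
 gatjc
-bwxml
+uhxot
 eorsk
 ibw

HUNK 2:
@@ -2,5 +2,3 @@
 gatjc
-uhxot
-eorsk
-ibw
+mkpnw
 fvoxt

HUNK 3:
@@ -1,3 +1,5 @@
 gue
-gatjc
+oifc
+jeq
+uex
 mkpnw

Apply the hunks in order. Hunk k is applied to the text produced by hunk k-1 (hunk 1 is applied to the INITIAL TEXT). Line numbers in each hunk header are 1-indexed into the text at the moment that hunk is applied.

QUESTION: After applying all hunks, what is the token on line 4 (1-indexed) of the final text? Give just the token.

Hunk 1: at line 1 remove [bwxml] add [uhxot] -> 6 lines: gue gatjc uhxot eorsk ibw fvoxt
Hunk 2: at line 2 remove [uhxot,eorsk,ibw] add [mkpnw] -> 4 lines: gue gatjc mkpnw fvoxt
Hunk 3: at line 1 remove [gatjc] add [oifc,jeq,uex] -> 6 lines: gue oifc jeq uex mkpnw fvoxt
Final line 4: uex

Answer: uex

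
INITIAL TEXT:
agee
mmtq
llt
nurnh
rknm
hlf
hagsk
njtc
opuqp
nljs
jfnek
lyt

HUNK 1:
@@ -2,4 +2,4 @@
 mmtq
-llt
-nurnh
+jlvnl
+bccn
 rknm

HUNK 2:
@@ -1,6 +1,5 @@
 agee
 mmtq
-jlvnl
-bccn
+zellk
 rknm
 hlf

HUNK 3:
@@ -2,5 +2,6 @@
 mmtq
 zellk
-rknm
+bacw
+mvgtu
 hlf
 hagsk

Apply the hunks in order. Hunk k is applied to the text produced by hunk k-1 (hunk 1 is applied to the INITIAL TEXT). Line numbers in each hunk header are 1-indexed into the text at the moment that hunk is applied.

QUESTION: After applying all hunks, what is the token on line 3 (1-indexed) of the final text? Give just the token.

Answer: zellk

Derivation:
Hunk 1: at line 2 remove [llt,nurnh] add [jlvnl,bccn] -> 12 lines: agee mmtq jlvnl bccn rknm hlf hagsk njtc opuqp nljs jfnek lyt
Hunk 2: at line 1 remove [jlvnl,bccn] add [zellk] -> 11 lines: agee mmtq zellk rknm hlf hagsk njtc opuqp nljs jfnek lyt
Hunk 3: at line 2 remove [rknm] add [bacw,mvgtu] -> 12 lines: agee mmtq zellk bacw mvgtu hlf hagsk njtc opuqp nljs jfnek lyt
Final line 3: zellk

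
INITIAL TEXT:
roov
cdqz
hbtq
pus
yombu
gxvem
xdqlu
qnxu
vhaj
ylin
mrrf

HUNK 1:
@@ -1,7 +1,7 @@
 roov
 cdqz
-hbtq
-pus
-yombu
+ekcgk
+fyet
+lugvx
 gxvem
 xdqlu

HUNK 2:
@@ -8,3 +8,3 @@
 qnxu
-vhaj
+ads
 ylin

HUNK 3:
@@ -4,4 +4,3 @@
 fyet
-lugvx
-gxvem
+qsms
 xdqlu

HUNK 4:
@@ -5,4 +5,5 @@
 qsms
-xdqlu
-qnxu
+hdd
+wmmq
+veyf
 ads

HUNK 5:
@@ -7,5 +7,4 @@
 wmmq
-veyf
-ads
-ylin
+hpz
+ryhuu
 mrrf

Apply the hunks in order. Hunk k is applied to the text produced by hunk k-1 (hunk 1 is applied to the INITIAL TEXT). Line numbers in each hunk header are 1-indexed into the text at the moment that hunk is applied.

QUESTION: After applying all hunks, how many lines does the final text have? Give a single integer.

Hunk 1: at line 1 remove [hbtq,pus,yombu] add [ekcgk,fyet,lugvx] -> 11 lines: roov cdqz ekcgk fyet lugvx gxvem xdqlu qnxu vhaj ylin mrrf
Hunk 2: at line 8 remove [vhaj] add [ads] -> 11 lines: roov cdqz ekcgk fyet lugvx gxvem xdqlu qnxu ads ylin mrrf
Hunk 3: at line 4 remove [lugvx,gxvem] add [qsms] -> 10 lines: roov cdqz ekcgk fyet qsms xdqlu qnxu ads ylin mrrf
Hunk 4: at line 5 remove [xdqlu,qnxu] add [hdd,wmmq,veyf] -> 11 lines: roov cdqz ekcgk fyet qsms hdd wmmq veyf ads ylin mrrf
Hunk 5: at line 7 remove [veyf,ads,ylin] add [hpz,ryhuu] -> 10 lines: roov cdqz ekcgk fyet qsms hdd wmmq hpz ryhuu mrrf
Final line count: 10

Answer: 10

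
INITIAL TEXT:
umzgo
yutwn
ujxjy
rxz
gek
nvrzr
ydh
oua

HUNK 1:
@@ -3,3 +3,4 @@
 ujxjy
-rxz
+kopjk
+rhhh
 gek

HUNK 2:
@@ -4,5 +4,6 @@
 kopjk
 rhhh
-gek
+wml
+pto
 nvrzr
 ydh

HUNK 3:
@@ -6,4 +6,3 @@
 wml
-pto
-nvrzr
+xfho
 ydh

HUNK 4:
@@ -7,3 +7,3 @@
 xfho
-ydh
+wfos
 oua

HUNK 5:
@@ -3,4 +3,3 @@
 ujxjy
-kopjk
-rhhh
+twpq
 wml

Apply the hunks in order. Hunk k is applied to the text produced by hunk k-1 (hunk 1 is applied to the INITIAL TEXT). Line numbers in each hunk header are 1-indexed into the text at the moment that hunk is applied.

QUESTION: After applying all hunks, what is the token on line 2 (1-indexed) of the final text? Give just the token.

Answer: yutwn

Derivation:
Hunk 1: at line 3 remove [rxz] add [kopjk,rhhh] -> 9 lines: umzgo yutwn ujxjy kopjk rhhh gek nvrzr ydh oua
Hunk 2: at line 4 remove [gek] add [wml,pto] -> 10 lines: umzgo yutwn ujxjy kopjk rhhh wml pto nvrzr ydh oua
Hunk 3: at line 6 remove [pto,nvrzr] add [xfho] -> 9 lines: umzgo yutwn ujxjy kopjk rhhh wml xfho ydh oua
Hunk 4: at line 7 remove [ydh] add [wfos] -> 9 lines: umzgo yutwn ujxjy kopjk rhhh wml xfho wfos oua
Hunk 5: at line 3 remove [kopjk,rhhh] add [twpq] -> 8 lines: umzgo yutwn ujxjy twpq wml xfho wfos oua
Final line 2: yutwn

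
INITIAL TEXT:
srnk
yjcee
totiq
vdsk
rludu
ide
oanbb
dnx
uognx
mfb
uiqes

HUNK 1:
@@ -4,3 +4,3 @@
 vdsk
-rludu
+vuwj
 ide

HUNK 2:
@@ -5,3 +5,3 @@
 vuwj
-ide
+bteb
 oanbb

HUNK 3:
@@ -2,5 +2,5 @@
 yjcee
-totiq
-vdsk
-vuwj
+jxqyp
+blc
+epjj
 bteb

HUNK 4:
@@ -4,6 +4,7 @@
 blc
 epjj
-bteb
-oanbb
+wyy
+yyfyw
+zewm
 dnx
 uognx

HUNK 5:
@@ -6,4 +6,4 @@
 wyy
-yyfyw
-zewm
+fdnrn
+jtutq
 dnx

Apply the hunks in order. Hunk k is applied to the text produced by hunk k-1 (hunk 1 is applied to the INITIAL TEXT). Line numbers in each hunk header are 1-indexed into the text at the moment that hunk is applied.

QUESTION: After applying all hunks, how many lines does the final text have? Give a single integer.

Hunk 1: at line 4 remove [rludu] add [vuwj] -> 11 lines: srnk yjcee totiq vdsk vuwj ide oanbb dnx uognx mfb uiqes
Hunk 2: at line 5 remove [ide] add [bteb] -> 11 lines: srnk yjcee totiq vdsk vuwj bteb oanbb dnx uognx mfb uiqes
Hunk 3: at line 2 remove [totiq,vdsk,vuwj] add [jxqyp,blc,epjj] -> 11 lines: srnk yjcee jxqyp blc epjj bteb oanbb dnx uognx mfb uiqes
Hunk 4: at line 4 remove [bteb,oanbb] add [wyy,yyfyw,zewm] -> 12 lines: srnk yjcee jxqyp blc epjj wyy yyfyw zewm dnx uognx mfb uiqes
Hunk 5: at line 6 remove [yyfyw,zewm] add [fdnrn,jtutq] -> 12 lines: srnk yjcee jxqyp blc epjj wyy fdnrn jtutq dnx uognx mfb uiqes
Final line count: 12

Answer: 12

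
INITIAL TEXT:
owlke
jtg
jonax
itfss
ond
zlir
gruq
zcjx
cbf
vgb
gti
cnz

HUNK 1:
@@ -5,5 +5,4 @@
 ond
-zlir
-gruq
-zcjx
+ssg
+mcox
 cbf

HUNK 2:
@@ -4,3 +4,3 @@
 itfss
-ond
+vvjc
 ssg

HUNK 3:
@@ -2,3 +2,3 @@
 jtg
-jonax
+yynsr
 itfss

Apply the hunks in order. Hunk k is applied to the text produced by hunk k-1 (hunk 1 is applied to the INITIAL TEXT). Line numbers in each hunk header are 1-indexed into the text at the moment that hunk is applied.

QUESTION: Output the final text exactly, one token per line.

Answer: owlke
jtg
yynsr
itfss
vvjc
ssg
mcox
cbf
vgb
gti
cnz

Derivation:
Hunk 1: at line 5 remove [zlir,gruq,zcjx] add [ssg,mcox] -> 11 lines: owlke jtg jonax itfss ond ssg mcox cbf vgb gti cnz
Hunk 2: at line 4 remove [ond] add [vvjc] -> 11 lines: owlke jtg jonax itfss vvjc ssg mcox cbf vgb gti cnz
Hunk 3: at line 2 remove [jonax] add [yynsr] -> 11 lines: owlke jtg yynsr itfss vvjc ssg mcox cbf vgb gti cnz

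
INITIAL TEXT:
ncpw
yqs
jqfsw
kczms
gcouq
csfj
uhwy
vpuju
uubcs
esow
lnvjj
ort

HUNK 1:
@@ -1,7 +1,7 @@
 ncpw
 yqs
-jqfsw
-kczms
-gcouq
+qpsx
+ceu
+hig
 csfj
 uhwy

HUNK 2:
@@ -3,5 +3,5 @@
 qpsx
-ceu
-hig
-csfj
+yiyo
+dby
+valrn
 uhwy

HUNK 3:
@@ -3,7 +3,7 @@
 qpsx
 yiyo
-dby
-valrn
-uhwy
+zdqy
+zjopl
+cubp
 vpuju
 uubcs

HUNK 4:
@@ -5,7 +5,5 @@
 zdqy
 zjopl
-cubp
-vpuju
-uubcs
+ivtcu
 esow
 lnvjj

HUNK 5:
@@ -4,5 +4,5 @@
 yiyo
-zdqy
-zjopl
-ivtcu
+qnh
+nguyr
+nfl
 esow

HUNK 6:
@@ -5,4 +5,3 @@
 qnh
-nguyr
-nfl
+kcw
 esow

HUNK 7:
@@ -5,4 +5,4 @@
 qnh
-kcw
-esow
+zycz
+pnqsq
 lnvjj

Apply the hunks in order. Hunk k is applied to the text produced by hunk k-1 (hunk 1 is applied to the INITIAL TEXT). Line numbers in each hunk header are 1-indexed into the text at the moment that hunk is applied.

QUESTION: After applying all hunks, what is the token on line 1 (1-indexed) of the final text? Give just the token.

Answer: ncpw

Derivation:
Hunk 1: at line 1 remove [jqfsw,kczms,gcouq] add [qpsx,ceu,hig] -> 12 lines: ncpw yqs qpsx ceu hig csfj uhwy vpuju uubcs esow lnvjj ort
Hunk 2: at line 3 remove [ceu,hig,csfj] add [yiyo,dby,valrn] -> 12 lines: ncpw yqs qpsx yiyo dby valrn uhwy vpuju uubcs esow lnvjj ort
Hunk 3: at line 3 remove [dby,valrn,uhwy] add [zdqy,zjopl,cubp] -> 12 lines: ncpw yqs qpsx yiyo zdqy zjopl cubp vpuju uubcs esow lnvjj ort
Hunk 4: at line 5 remove [cubp,vpuju,uubcs] add [ivtcu] -> 10 lines: ncpw yqs qpsx yiyo zdqy zjopl ivtcu esow lnvjj ort
Hunk 5: at line 4 remove [zdqy,zjopl,ivtcu] add [qnh,nguyr,nfl] -> 10 lines: ncpw yqs qpsx yiyo qnh nguyr nfl esow lnvjj ort
Hunk 6: at line 5 remove [nguyr,nfl] add [kcw] -> 9 lines: ncpw yqs qpsx yiyo qnh kcw esow lnvjj ort
Hunk 7: at line 5 remove [kcw,esow] add [zycz,pnqsq] -> 9 lines: ncpw yqs qpsx yiyo qnh zycz pnqsq lnvjj ort
Final line 1: ncpw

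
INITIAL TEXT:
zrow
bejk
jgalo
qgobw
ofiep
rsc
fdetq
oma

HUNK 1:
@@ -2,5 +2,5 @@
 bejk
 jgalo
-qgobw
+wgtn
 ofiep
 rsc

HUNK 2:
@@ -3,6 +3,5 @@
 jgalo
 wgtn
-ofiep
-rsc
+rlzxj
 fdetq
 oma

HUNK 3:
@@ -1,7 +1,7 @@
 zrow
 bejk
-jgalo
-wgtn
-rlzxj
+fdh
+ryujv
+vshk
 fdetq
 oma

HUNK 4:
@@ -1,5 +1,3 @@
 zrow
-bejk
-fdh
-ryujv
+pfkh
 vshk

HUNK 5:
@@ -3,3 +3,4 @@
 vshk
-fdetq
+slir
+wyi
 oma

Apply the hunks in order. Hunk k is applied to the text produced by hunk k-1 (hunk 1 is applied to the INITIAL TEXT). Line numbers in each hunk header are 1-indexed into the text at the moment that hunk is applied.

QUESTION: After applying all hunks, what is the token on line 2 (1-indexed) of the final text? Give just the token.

Hunk 1: at line 2 remove [qgobw] add [wgtn] -> 8 lines: zrow bejk jgalo wgtn ofiep rsc fdetq oma
Hunk 2: at line 3 remove [ofiep,rsc] add [rlzxj] -> 7 lines: zrow bejk jgalo wgtn rlzxj fdetq oma
Hunk 3: at line 1 remove [jgalo,wgtn,rlzxj] add [fdh,ryujv,vshk] -> 7 lines: zrow bejk fdh ryujv vshk fdetq oma
Hunk 4: at line 1 remove [bejk,fdh,ryujv] add [pfkh] -> 5 lines: zrow pfkh vshk fdetq oma
Hunk 5: at line 3 remove [fdetq] add [slir,wyi] -> 6 lines: zrow pfkh vshk slir wyi oma
Final line 2: pfkh

Answer: pfkh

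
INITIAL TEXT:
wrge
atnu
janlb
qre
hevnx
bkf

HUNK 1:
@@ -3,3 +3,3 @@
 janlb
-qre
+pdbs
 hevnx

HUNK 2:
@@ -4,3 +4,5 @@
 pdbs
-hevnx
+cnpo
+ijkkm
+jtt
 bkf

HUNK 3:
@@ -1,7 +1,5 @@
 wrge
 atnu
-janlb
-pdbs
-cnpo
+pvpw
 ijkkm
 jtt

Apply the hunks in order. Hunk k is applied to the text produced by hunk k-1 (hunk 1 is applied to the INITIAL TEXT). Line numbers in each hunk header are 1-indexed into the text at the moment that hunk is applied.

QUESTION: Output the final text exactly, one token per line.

Answer: wrge
atnu
pvpw
ijkkm
jtt
bkf

Derivation:
Hunk 1: at line 3 remove [qre] add [pdbs] -> 6 lines: wrge atnu janlb pdbs hevnx bkf
Hunk 2: at line 4 remove [hevnx] add [cnpo,ijkkm,jtt] -> 8 lines: wrge atnu janlb pdbs cnpo ijkkm jtt bkf
Hunk 3: at line 1 remove [janlb,pdbs,cnpo] add [pvpw] -> 6 lines: wrge atnu pvpw ijkkm jtt bkf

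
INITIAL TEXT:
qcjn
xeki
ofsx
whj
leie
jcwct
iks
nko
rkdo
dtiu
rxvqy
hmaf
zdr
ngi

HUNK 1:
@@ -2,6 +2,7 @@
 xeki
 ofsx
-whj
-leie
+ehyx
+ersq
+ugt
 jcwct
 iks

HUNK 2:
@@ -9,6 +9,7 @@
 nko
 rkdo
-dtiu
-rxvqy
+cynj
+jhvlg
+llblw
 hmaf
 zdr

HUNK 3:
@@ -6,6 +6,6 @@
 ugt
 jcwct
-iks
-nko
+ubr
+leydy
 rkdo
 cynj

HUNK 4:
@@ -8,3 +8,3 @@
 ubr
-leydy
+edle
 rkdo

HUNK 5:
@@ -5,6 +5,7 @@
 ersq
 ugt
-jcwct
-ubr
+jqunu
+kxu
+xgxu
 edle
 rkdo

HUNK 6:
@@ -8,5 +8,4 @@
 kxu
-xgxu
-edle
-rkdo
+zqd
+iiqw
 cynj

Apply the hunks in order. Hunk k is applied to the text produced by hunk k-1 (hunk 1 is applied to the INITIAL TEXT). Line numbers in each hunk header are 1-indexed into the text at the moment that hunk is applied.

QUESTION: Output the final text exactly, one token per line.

Answer: qcjn
xeki
ofsx
ehyx
ersq
ugt
jqunu
kxu
zqd
iiqw
cynj
jhvlg
llblw
hmaf
zdr
ngi

Derivation:
Hunk 1: at line 2 remove [whj,leie] add [ehyx,ersq,ugt] -> 15 lines: qcjn xeki ofsx ehyx ersq ugt jcwct iks nko rkdo dtiu rxvqy hmaf zdr ngi
Hunk 2: at line 9 remove [dtiu,rxvqy] add [cynj,jhvlg,llblw] -> 16 lines: qcjn xeki ofsx ehyx ersq ugt jcwct iks nko rkdo cynj jhvlg llblw hmaf zdr ngi
Hunk 3: at line 6 remove [iks,nko] add [ubr,leydy] -> 16 lines: qcjn xeki ofsx ehyx ersq ugt jcwct ubr leydy rkdo cynj jhvlg llblw hmaf zdr ngi
Hunk 4: at line 8 remove [leydy] add [edle] -> 16 lines: qcjn xeki ofsx ehyx ersq ugt jcwct ubr edle rkdo cynj jhvlg llblw hmaf zdr ngi
Hunk 5: at line 5 remove [jcwct,ubr] add [jqunu,kxu,xgxu] -> 17 lines: qcjn xeki ofsx ehyx ersq ugt jqunu kxu xgxu edle rkdo cynj jhvlg llblw hmaf zdr ngi
Hunk 6: at line 8 remove [xgxu,edle,rkdo] add [zqd,iiqw] -> 16 lines: qcjn xeki ofsx ehyx ersq ugt jqunu kxu zqd iiqw cynj jhvlg llblw hmaf zdr ngi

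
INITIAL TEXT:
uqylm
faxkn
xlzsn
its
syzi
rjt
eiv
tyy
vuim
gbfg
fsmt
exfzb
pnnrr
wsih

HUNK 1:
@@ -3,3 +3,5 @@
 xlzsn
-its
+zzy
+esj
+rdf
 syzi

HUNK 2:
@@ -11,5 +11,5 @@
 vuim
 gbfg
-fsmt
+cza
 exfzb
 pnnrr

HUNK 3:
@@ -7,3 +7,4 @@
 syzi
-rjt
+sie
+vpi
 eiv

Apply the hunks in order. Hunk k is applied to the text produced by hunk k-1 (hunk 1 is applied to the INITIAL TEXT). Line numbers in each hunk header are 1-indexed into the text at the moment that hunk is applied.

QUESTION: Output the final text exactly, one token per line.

Hunk 1: at line 3 remove [its] add [zzy,esj,rdf] -> 16 lines: uqylm faxkn xlzsn zzy esj rdf syzi rjt eiv tyy vuim gbfg fsmt exfzb pnnrr wsih
Hunk 2: at line 11 remove [fsmt] add [cza] -> 16 lines: uqylm faxkn xlzsn zzy esj rdf syzi rjt eiv tyy vuim gbfg cza exfzb pnnrr wsih
Hunk 3: at line 7 remove [rjt] add [sie,vpi] -> 17 lines: uqylm faxkn xlzsn zzy esj rdf syzi sie vpi eiv tyy vuim gbfg cza exfzb pnnrr wsih

Answer: uqylm
faxkn
xlzsn
zzy
esj
rdf
syzi
sie
vpi
eiv
tyy
vuim
gbfg
cza
exfzb
pnnrr
wsih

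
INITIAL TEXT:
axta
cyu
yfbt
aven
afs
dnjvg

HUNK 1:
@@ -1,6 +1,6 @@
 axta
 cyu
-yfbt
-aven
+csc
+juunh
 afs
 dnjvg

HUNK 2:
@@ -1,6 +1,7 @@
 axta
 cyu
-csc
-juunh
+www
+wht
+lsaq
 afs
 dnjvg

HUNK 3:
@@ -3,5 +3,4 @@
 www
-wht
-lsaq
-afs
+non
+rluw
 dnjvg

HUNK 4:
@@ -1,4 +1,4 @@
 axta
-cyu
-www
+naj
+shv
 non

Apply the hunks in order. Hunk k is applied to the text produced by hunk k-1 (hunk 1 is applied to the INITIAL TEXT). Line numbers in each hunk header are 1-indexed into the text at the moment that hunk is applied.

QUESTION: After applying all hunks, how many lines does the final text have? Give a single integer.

Hunk 1: at line 1 remove [yfbt,aven] add [csc,juunh] -> 6 lines: axta cyu csc juunh afs dnjvg
Hunk 2: at line 1 remove [csc,juunh] add [www,wht,lsaq] -> 7 lines: axta cyu www wht lsaq afs dnjvg
Hunk 3: at line 3 remove [wht,lsaq,afs] add [non,rluw] -> 6 lines: axta cyu www non rluw dnjvg
Hunk 4: at line 1 remove [cyu,www] add [naj,shv] -> 6 lines: axta naj shv non rluw dnjvg
Final line count: 6

Answer: 6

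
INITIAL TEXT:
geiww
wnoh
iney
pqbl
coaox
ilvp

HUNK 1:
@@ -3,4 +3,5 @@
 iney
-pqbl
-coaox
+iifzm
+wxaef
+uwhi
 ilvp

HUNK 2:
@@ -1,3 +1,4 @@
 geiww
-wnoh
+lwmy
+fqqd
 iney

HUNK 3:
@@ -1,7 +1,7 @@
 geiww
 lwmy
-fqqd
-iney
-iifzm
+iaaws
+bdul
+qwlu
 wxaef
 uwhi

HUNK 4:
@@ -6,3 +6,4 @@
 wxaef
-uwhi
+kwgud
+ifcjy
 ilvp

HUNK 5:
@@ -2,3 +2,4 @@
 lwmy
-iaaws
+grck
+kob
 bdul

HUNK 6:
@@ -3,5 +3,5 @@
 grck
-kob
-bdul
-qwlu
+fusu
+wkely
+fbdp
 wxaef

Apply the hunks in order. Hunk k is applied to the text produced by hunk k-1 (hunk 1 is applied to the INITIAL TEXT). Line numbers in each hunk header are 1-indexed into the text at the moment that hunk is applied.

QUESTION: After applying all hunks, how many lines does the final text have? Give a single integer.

Answer: 10

Derivation:
Hunk 1: at line 3 remove [pqbl,coaox] add [iifzm,wxaef,uwhi] -> 7 lines: geiww wnoh iney iifzm wxaef uwhi ilvp
Hunk 2: at line 1 remove [wnoh] add [lwmy,fqqd] -> 8 lines: geiww lwmy fqqd iney iifzm wxaef uwhi ilvp
Hunk 3: at line 1 remove [fqqd,iney,iifzm] add [iaaws,bdul,qwlu] -> 8 lines: geiww lwmy iaaws bdul qwlu wxaef uwhi ilvp
Hunk 4: at line 6 remove [uwhi] add [kwgud,ifcjy] -> 9 lines: geiww lwmy iaaws bdul qwlu wxaef kwgud ifcjy ilvp
Hunk 5: at line 2 remove [iaaws] add [grck,kob] -> 10 lines: geiww lwmy grck kob bdul qwlu wxaef kwgud ifcjy ilvp
Hunk 6: at line 3 remove [kob,bdul,qwlu] add [fusu,wkely,fbdp] -> 10 lines: geiww lwmy grck fusu wkely fbdp wxaef kwgud ifcjy ilvp
Final line count: 10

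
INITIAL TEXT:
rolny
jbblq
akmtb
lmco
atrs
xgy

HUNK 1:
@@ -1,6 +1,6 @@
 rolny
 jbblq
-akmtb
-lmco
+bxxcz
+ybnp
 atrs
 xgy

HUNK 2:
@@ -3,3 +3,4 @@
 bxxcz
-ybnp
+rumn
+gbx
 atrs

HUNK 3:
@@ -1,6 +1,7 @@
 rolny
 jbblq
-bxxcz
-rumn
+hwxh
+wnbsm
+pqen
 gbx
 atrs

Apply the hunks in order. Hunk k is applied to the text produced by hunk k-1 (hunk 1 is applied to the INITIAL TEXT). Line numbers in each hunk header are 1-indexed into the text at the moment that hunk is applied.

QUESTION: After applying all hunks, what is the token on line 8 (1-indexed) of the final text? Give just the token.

Answer: xgy

Derivation:
Hunk 1: at line 1 remove [akmtb,lmco] add [bxxcz,ybnp] -> 6 lines: rolny jbblq bxxcz ybnp atrs xgy
Hunk 2: at line 3 remove [ybnp] add [rumn,gbx] -> 7 lines: rolny jbblq bxxcz rumn gbx atrs xgy
Hunk 3: at line 1 remove [bxxcz,rumn] add [hwxh,wnbsm,pqen] -> 8 lines: rolny jbblq hwxh wnbsm pqen gbx atrs xgy
Final line 8: xgy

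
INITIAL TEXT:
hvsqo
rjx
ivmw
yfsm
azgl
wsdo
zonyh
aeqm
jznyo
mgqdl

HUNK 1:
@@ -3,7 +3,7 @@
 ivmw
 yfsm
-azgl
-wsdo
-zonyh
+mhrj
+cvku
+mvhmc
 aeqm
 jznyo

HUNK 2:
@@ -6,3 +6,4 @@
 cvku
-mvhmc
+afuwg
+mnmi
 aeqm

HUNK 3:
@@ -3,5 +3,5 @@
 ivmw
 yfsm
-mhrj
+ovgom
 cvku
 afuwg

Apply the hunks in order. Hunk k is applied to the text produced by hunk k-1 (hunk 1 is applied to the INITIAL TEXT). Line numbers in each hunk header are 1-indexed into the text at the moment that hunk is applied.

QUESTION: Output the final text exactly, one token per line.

Hunk 1: at line 3 remove [azgl,wsdo,zonyh] add [mhrj,cvku,mvhmc] -> 10 lines: hvsqo rjx ivmw yfsm mhrj cvku mvhmc aeqm jznyo mgqdl
Hunk 2: at line 6 remove [mvhmc] add [afuwg,mnmi] -> 11 lines: hvsqo rjx ivmw yfsm mhrj cvku afuwg mnmi aeqm jznyo mgqdl
Hunk 3: at line 3 remove [mhrj] add [ovgom] -> 11 lines: hvsqo rjx ivmw yfsm ovgom cvku afuwg mnmi aeqm jznyo mgqdl

Answer: hvsqo
rjx
ivmw
yfsm
ovgom
cvku
afuwg
mnmi
aeqm
jznyo
mgqdl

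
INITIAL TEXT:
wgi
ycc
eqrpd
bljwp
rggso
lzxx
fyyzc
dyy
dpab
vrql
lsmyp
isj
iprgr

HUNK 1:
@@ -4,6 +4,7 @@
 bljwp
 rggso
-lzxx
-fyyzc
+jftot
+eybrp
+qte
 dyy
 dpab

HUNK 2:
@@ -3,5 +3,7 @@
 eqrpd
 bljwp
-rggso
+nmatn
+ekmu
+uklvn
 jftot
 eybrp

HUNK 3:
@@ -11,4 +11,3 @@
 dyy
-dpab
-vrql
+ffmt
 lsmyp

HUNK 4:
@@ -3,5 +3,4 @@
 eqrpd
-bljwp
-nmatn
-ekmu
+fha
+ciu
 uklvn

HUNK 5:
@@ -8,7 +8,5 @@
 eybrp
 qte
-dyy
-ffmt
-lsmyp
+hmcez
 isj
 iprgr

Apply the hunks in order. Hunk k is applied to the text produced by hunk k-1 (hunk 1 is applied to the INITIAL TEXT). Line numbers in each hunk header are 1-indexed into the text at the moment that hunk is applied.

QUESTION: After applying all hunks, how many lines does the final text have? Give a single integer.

Answer: 12

Derivation:
Hunk 1: at line 4 remove [lzxx,fyyzc] add [jftot,eybrp,qte] -> 14 lines: wgi ycc eqrpd bljwp rggso jftot eybrp qte dyy dpab vrql lsmyp isj iprgr
Hunk 2: at line 3 remove [rggso] add [nmatn,ekmu,uklvn] -> 16 lines: wgi ycc eqrpd bljwp nmatn ekmu uklvn jftot eybrp qte dyy dpab vrql lsmyp isj iprgr
Hunk 3: at line 11 remove [dpab,vrql] add [ffmt] -> 15 lines: wgi ycc eqrpd bljwp nmatn ekmu uklvn jftot eybrp qte dyy ffmt lsmyp isj iprgr
Hunk 4: at line 3 remove [bljwp,nmatn,ekmu] add [fha,ciu] -> 14 lines: wgi ycc eqrpd fha ciu uklvn jftot eybrp qte dyy ffmt lsmyp isj iprgr
Hunk 5: at line 8 remove [dyy,ffmt,lsmyp] add [hmcez] -> 12 lines: wgi ycc eqrpd fha ciu uklvn jftot eybrp qte hmcez isj iprgr
Final line count: 12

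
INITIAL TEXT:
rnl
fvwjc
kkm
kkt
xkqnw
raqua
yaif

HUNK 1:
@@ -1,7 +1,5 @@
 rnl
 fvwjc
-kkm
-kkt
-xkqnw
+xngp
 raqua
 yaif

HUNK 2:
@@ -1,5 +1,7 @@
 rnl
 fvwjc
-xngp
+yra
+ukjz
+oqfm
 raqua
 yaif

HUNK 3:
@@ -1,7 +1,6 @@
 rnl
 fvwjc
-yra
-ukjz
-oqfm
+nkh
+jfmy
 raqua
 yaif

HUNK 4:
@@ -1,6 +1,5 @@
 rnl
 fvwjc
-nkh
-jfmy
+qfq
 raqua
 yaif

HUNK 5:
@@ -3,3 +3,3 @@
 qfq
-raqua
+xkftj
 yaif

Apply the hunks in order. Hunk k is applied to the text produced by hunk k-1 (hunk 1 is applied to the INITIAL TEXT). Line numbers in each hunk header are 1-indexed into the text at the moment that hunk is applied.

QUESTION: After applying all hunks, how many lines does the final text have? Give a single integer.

Answer: 5

Derivation:
Hunk 1: at line 1 remove [kkm,kkt,xkqnw] add [xngp] -> 5 lines: rnl fvwjc xngp raqua yaif
Hunk 2: at line 1 remove [xngp] add [yra,ukjz,oqfm] -> 7 lines: rnl fvwjc yra ukjz oqfm raqua yaif
Hunk 3: at line 1 remove [yra,ukjz,oqfm] add [nkh,jfmy] -> 6 lines: rnl fvwjc nkh jfmy raqua yaif
Hunk 4: at line 1 remove [nkh,jfmy] add [qfq] -> 5 lines: rnl fvwjc qfq raqua yaif
Hunk 5: at line 3 remove [raqua] add [xkftj] -> 5 lines: rnl fvwjc qfq xkftj yaif
Final line count: 5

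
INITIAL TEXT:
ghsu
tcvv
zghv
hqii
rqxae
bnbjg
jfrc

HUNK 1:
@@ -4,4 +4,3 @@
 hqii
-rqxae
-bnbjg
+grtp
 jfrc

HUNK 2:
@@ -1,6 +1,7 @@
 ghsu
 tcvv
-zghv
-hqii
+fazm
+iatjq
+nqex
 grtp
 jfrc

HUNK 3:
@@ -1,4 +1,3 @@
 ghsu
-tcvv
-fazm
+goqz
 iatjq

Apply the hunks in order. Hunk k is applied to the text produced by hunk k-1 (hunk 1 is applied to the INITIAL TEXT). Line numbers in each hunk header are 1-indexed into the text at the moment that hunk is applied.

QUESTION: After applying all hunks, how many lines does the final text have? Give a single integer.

Hunk 1: at line 4 remove [rqxae,bnbjg] add [grtp] -> 6 lines: ghsu tcvv zghv hqii grtp jfrc
Hunk 2: at line 1 remove [zghv,hqii] add [fazm,iatjq,nqex] -> 7 lines: ghsu tcvv fazm iatjq nqex grtp jfrc
Hunk 3: at line 1 remove [tcvv,fazm] add [goqz] -> 6 lines: ghsu goqz iatjq nqex grtp jfrc
Final line count: 6

Answer: 6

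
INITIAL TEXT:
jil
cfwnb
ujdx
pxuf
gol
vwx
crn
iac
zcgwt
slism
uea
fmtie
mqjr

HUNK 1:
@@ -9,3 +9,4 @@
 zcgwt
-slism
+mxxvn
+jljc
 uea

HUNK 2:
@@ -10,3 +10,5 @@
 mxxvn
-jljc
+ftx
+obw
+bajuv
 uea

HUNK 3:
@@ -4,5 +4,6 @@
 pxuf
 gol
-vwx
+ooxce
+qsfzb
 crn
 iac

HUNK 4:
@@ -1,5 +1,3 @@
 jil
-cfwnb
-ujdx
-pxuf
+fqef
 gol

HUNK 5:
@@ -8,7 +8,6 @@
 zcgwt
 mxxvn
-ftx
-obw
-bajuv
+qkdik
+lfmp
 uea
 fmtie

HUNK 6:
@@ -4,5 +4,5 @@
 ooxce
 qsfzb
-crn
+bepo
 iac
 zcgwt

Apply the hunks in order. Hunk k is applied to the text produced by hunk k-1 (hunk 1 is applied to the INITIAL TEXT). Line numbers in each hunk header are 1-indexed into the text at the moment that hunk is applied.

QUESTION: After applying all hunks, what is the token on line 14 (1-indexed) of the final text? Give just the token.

Hunk 1: at line 9 remove [slism] add [mxxvn,jljc] -> 14 lines: jil cfwnb ujdx pxuf gol vwx crn iac zcgwt mxxvn jljc uea fmtie mqjr
Hunk 2: at line 10 remove [jljc] add [ftx,obw,bajuv] -> 16 lines: jil cfwnb ujdx pxuf gol vwx crn iac zcgwt mxxvn ftx obw bajuv uea fmtie mqjr
Hunk 3: at line 4 remove [vwx] add [ooxce,qsfzb] -> 17 lines: jil cfwnb ujdx pxuf gol ooxce qsfzb crn iac zcgwt mxxvn ftx obw bajuv uea fmtie mqjr
Hunk 4: at line 1 remove [cfwnb,ujdx,pxuf] add [fqef] -> 15 lines: jil fqef gol ooxce qsfzb crn iac zcgwt mxxvn ftx obw bajuv uea fmtie mqjr
Hunk 5: at line 8 remove [ftx,obw,bajuv] add [qkdik,lfmp] -> 14 lines: jil fqef gol ooxce qsfzb crn iac zcgwt mxxvn qkdik lfmp uea fmtie mqjr
Hunk 6: at line 4 remove [crn] add [bepo] -> 14 lines: jil fqef gol ooxce qsfzb bepo iac zcgwt mxxvn qkdik lfmp uea fmtie mqjr
Final line 14: mqjr

Answer: mqjr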